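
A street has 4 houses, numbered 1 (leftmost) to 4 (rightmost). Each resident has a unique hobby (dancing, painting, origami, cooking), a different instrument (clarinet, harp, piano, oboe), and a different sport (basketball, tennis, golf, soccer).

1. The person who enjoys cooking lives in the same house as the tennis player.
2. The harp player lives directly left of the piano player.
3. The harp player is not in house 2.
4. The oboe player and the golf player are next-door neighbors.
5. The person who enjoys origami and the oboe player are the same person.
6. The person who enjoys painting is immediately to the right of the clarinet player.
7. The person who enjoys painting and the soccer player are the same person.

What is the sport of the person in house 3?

soccer

The harp player is narrowed to house 1 or 3; consider each.
Placing it in house 1 leads to a contradiction, so it's in house 3.
The piano player is in house 4 (clue 2).
The person who enjoys origami is narrowed to house 1 or 2; consider each.
Placing it in house 2 leads to a contradiction, so it's in house 1.
Clue 5 places the oboe player in house 1.
House 2's instrument must be clarinet (nothing else left).
By clue 4, the golf player is in house 2.
By clue 6, the person who enjoys painting is in house 3.
Clue 7 places the soccer player in house 3.
The only sport still possible for house 1 is basketball.
That leaves tennis as the sport for house 4.
Clue 1: the person who enjoys cooking is in house 4.
House 2 hobby: only dancing fits.
So: house 1 = origami/oboe/basketball, house 2 = dancing/clarinet/golf, house 3 = painting/harp/soccer, house 4 = cooking/piano/tennis.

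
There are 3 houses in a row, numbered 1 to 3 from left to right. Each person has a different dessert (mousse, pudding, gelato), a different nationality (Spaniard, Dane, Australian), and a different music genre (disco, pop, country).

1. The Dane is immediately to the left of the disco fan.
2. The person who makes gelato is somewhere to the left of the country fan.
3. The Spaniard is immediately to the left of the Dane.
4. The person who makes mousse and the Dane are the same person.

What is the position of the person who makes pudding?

3

Clue 3 places the Spaniard in house 1.
From clue 3, the Dane must be in house 2.
Clue 4: the person who makes mousse is in house 2.
The only dessert still possible for house 1 is gelato.
The only dessert still possible for house 3 is pudding.
That leaves Australian as the nationality for house 3.
The only music genre still possible for house 1 is pop.
By clue 1, the disco fan is in house 3.
The only music genre still possible for house 2 is country.
So: house 1 = gelato/Spaniard/pop, house 2 = mousse/Dane/country, house 3 = pudding/Australian/disco.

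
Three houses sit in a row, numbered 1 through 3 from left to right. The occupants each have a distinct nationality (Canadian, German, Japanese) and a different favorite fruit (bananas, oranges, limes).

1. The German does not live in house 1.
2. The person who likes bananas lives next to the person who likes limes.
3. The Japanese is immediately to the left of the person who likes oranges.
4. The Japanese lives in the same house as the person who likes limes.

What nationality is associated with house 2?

Japanese

The German is narrowed to house 2 or 3; consider each.
Placing it in house 2 leads to a contradiction, so it's in house 3.
The Canadian is narrowed to house 1 or 2; consider each.
Placing it in house 2 leads to a contradiction, so it's in house 1.
So house 2 gets Japanese for nationality.
By clue 3, the person who likes oranges is in house 3.
Clue 4 places the person who likes limes in house 2.
House 1's favorite fruit must be bananas (nothing else left).
So: house 1 = Canadian/bananas, house 2 = Japanese/limes, house 3 = German/oranges.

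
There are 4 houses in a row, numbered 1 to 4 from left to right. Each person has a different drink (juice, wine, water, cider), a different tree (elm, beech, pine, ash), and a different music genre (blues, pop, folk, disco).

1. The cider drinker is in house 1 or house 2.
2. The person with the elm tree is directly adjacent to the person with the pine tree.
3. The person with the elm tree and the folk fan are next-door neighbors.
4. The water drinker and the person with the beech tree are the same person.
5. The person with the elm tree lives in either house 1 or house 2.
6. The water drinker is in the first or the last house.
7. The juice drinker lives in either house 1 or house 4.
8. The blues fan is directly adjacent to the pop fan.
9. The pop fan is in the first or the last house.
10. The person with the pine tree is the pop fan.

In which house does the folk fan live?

3

The only drink still possible for house 3 is wine.
The person with the elm tree is in house 2 (clue 2).
Clue 2 places the person with the pine tree in house 1.
By clue 10, the pop fan is in house 1.
House 2's drink must be cider (nothing else left).
House 3 tree: only ash fits.
The only tree still possible for house 4 is beech.
House 3 music genre: only folk fits.
House 4 music genre: only disco fits.
Clue 4 places the water drinker in house 4.
That leaves juice as the drink for house 1.
That leaves blues as the music genre for house 2.
So: house 1 = juice/pine/pop, house 2 = cider/elm/blues, house 3 = wine/ash/folk, house 4 = water/beech/disco.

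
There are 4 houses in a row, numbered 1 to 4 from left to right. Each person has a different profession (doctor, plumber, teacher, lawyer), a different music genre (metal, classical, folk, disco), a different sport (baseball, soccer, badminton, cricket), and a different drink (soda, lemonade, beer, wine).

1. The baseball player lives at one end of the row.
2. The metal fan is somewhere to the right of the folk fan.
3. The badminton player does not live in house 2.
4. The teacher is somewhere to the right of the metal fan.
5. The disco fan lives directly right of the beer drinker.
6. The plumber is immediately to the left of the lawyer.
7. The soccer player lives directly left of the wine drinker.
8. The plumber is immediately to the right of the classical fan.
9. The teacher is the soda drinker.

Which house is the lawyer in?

3

House 1 profession: only doctor fits.
So house 4 gets disco for music genre.
By clue 5, the beer drinker is in house 3.
The only profession still possible for house 2 is plumber.
House 3's music genre must be metal (nothing else left).
House 1 drink: only lemonade fits.
That leaves wine as the drink for house 2.
The only drink still possible for house 4 is soda.
By clue 4, the teacher is in house 4.
Clue 6 places the lawyer in house 3.
Clue 7: the soccer player is in house 1.
The classical fan is in house 1 (clue 8).
So house 2 gets folk for music genre.
The only sport still possible for house 2 is cricket.
House 3 sport: only badminton fits.
The only sport still possible for house 4 is baseball.
So: house 1 = doctor/classical/soccer/lemonade, house 2 = plumber/folk/cricket/wine, house 3 = lawyer/metal/badminton/beer, house 4 = teacher/disco/baseball/soda.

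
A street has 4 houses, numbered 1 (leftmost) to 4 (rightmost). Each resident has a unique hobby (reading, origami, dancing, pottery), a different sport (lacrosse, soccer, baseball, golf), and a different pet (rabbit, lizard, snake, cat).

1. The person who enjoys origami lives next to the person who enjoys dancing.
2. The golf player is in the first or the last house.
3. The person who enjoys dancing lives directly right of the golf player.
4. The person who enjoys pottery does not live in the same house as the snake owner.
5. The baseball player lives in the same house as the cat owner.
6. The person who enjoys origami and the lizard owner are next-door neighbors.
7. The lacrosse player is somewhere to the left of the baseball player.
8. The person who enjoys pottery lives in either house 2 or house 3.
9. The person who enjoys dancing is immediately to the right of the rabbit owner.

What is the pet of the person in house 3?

cat

Clue 3: the person who enjoys dancing is in house 2.
Clue 3 places the golf player in house 1.
Clue 9 places the rabbit owner in house 1.
That leaves pottery as the hobby for house 3.
The person who enjoys origami is in house 1 (clue 1).
Clue 6: the lizard owner is in house 2.
House 4 hobby: only reading fits.
So house 3 gets cat for pet.
The only pet still possible for house 4 is snake.
Clue 5: the baseball player is in house 3.
The lacrosse player is in house 2 (clue 7).
The only sport still possible for house 4 is soccer.
So: house 1 = origami/golf/rabbit, house 2 = dancing/lacrosse/lizard, house 3 = pottery/baseball/cat, house 4 = reading/soccer/snake.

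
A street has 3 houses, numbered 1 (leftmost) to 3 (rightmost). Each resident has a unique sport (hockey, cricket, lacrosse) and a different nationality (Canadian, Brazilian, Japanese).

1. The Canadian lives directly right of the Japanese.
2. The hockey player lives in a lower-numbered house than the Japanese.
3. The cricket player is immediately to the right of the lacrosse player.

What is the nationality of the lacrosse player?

From clue 2, the hockey player must be in house 1.
Clue 2: the Japanese is in house 2.
That leaves lacrosse as the sport for house 2.
The only sport still possible for house 3 is cricket.
House 1 nationality: only Brazilian fits.
The only nationality still possible for house 3 is Canadian.
So: house 1 = hockey/Brazilian, house 2 = lacrosse/Japanese, house 3 = cricket/Canadian.

Japanese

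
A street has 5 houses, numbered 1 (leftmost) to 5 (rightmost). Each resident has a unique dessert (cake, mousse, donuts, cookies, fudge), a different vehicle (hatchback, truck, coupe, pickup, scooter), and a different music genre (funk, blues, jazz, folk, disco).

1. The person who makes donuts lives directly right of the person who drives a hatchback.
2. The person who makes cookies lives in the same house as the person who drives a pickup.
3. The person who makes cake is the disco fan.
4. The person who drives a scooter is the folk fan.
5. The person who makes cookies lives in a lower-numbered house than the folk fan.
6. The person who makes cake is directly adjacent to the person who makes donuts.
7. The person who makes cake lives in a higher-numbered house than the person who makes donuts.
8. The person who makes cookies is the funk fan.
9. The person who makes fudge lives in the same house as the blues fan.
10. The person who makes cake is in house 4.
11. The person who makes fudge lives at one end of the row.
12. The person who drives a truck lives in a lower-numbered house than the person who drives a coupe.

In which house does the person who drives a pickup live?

1

By clue 10, the person who makes cake is in house 4.
From clue 3, the disco fan must be in house 4.
Clue 6: the person who makes donuts is in house 3.
The person who drives a hatchback is in house 2 (clue 1).
House 1 vehicle: only pickup fits.
Clue 2: the person who makes cookies is in house 1.
By clue 8, the funk fan is in house 1.
House 2 dessert: only mousse fits.
The only dessert still possible for house 5 is fudge.
So house 2 gets jazz for music genre.
So house 3 gets folk for music genre.
The only music genre still possible for house 5 is blues.
From clue 4, the person who drives a scooter must be in house 3.
So house 5 gets coupe for vehicle.
House 4's vehicle must be truck (nothing else left).
So: house 1 = cookies/pickup/funk, house 2 = mousse/hatchback/jazz, house 3 = donuts/scooter/folk, house 4 = cake/truck/disco, house 5 = fudge/coupe/blues.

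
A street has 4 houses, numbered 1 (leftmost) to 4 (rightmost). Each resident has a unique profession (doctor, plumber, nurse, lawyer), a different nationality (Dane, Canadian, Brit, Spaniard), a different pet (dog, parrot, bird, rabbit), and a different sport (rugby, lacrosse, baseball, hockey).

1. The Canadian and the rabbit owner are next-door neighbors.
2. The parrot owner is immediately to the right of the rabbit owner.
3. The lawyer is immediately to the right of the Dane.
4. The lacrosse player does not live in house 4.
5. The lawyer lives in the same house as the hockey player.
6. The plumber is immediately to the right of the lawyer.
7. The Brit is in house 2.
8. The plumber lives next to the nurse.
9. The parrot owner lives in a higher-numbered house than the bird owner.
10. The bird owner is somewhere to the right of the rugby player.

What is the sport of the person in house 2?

By clue 7, the Brit is in house 2.
House 1 profession: only doctor fits.
Clue 3 places the lawyer in house 2.
By clue 3, the Dane is in house 1.
The hockey player is in house 2 (clue 5).
Clue 6: the plumber is in house 3.
The only profession still possible for house 4 is nurse.
That leaves dog as the pet for house 1.
The only pet still possible for house 4 is parrot.
House 4's sport must be baseball (nothing else left).
By clue 2, the rabbit owner is in house 3.
House 2 pet: only bird fits.
House 1 sport: only rugby fits.
House 3's sport must be lacrosse (nothing else left).
Clue 1 places the Canadian in house 4.
House 3's nationality must be Spaniard (nothing else left).
So: house 1 = doctor/Dane/dog/rugby, house 2 = lawyer/Brit/bird/hockey, house 3 = plumber/Spaniard/rabbit/lacrosse, house 4 = nurse/Canadian/parrot/baseball.

hockey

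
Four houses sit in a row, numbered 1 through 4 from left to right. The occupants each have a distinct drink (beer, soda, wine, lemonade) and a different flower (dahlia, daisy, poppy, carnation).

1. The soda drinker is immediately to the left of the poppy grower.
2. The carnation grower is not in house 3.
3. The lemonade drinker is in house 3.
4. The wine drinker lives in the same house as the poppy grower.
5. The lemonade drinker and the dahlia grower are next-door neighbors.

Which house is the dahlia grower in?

The lemonade drinker is in house 3 (clue 3).
Clue 4: the wine drinker is in house 2.
From clue 4, the poppy grower must be in house 2.
That leaves beer as the drink for house 4.
That leaves daisy as the flower for house 3.
House 1's drink must be soda (nothing else left).
House 1 flower: only carnation fits.
That leaves dahlia as the flower for house 4.
So: house 1 = soda/carnation, house 2 = wine/poppy, house 3 = lemonade/daisy, house 4 = beer/dahlia.

4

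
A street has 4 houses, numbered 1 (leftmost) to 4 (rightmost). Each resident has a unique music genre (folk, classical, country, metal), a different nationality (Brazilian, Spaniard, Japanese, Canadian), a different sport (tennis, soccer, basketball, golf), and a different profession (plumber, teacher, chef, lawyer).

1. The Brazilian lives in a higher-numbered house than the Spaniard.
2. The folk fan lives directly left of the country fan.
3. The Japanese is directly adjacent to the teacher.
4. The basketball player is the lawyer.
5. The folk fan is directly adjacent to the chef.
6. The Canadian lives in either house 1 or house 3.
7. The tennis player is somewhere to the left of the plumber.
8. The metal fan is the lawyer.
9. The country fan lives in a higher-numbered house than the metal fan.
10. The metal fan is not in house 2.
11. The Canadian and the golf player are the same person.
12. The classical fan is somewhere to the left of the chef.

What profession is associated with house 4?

chef

That leaves country as the music genre for house 4.
Clue 2 places the folk fan in house 3.
House 1 music genre: only metal fits.
House 2 music genre: only classical fits.
Clue 8 places the lawyer in house 1.
Clue 12 places the chef in house 4.
The only sport still possible for house 4 is soccer.
Clue 4 places the basketball player in house 1.
That leaves tennis as the sport for house 2.
So house 3 gets golf for sport.
From clue 7, the plumber must be in house 3.
Clue 11: the Canadian is in house 3.
That leaves teacher as the profession for house 2.
The Japanese is in house 1 (clue 3).
House 4 nationality: only Brazilian fits.
House 2 nationality: only Spaniard fits.
So: house 1 = metal/Japanese/basketball/lawyer, house 2 = classical/Spaniard/tennis/teacher, house 3 = folk/Canadian/golf/plumber, house 4 = country/Brazilian/soccer/chef.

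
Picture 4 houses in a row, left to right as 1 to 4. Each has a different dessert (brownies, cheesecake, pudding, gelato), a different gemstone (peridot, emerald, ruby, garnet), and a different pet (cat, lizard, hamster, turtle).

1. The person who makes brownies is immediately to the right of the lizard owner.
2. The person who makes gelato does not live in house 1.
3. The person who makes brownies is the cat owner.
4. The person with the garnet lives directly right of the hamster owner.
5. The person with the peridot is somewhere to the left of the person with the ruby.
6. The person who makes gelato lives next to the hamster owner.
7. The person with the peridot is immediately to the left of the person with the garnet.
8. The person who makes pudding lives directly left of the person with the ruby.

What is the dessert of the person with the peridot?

cheesecake

The person who makes brownies is narrowed to house 2 or 3 or 4; consider each.
Placing it in house 2 and house 3 leads to a contradiction, so it's in house 4.
From clue 1, the lizard owner must be in house 3.
Clue 3 places the cat owner in house 4.
The person who makes gelato is narrowed to house 2 or 3; consider each.
Placing it in house 3 leads to a contradiction, so it's in house 2.
Clue 6 places the hamster owner in house 1.
So house 2 gets turtle for pet.
From clue 4, the person with the garnet must be in house 2.
By clue 7, the person with the peridot is in house 1.
House 3 gemstone: only emerald fits.
House 4 gemstone: only ruby fits.
From clue 8, the person who makes pudding must be in house 3.
That leaves cheesecake as the dessert for house 1.
So: house 1 = cheesecake/peridot/hamster, house 2 = gelato/garnet/turtle, house 3 = pudding/emerald/lizard, house 4 = brownies/ruby/cat.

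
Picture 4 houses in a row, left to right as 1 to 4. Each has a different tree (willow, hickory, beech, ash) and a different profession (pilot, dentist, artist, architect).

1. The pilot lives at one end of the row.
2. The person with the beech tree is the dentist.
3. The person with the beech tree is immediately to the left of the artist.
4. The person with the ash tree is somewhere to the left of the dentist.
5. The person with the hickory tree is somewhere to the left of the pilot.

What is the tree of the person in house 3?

hickory

From clue 5, the pilot must be in house 4.
So house 4 gets willow for tree.
The only profession still possible for house 1 is architect.
From clue 3, the person with the beech tree must be in house 2.
Clue 3 places the artist in house 3.
The only tree still possible for house 1 is ash.
The only tree still possible for house 3 is hickory.
The only profession still possible for house 2 is dentist.
So: house 1 = ash/architect, house 2 = beech/dentist, house 3 = hickory/artist, house 4 = willow/pilot.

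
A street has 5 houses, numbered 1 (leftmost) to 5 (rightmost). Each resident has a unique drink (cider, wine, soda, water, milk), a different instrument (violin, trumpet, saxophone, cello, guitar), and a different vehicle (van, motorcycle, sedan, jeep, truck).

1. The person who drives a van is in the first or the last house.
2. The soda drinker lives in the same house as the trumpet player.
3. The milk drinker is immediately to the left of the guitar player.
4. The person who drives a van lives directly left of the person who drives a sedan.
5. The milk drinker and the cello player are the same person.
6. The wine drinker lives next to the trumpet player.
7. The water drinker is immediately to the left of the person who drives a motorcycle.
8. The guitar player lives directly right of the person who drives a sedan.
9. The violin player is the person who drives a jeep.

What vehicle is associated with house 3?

The person who drives a van is in house 1 (clue 4).
Clue 4: the person who drives a sedan is in house 2.
Clue 8 places the guitar player in house 3.
From clue 3, the milk drinker must be in house 2.
From clue 5, the cello player must be in house 2.
That leaves saxophone as the instrument for house 1.
That leaves truck as the vehicle for house 3.
The only drink still possible for house 1 is cider.
The soda drinker is narrowed to house 4 or 5; consider each.
Placing it in house 5 leads to a contradiction, so it's in house 4.
Clue 2: the trumpet player is in house 4.
So house 3 gets water for drink.
House 5's drink must be wine (nothing else left).
That leaves violin as the instrument for house 5.
The person who drives a motorcycle is in house 4 (clue 7).
From clue 9, the person who drives a jeep must be in house 5.
So: house 1 = cider/saxophone/van, house 2 = milk/cello/sedan, house 3 = water/guitar/truck, house 4 = soda/trumpet/motorcycle, house 5 = wine/violin/jeep.

truck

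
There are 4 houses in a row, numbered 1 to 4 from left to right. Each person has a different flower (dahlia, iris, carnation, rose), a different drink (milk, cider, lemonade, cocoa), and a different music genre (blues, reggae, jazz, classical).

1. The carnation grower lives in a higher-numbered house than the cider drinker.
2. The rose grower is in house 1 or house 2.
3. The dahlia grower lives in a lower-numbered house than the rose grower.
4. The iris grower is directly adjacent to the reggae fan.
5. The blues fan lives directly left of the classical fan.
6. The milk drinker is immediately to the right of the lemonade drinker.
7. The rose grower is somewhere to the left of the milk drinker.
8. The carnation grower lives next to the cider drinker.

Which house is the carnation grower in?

The dahlia grower is in house 1 (clue 3).
Clue 3 places the rose grower in house 2.
House 1's drink must be cocoa (nothing else left).
House 4's drink must be milk (nothing else left).
Clue 6 places the lemonade drinker in house 3.
House 2's drink must be cider (nothing else left).
Clue 8 places the carnation grower in house 3.
House 4 flower: only iris fits.
The reggae fan is in house 3 (clue 4).
Clue 5 places the blues fan in house 1.
From clue 5, the classical fan must be in house 2.
House 4 music genre: only jazz fits.
So: house 1 = dahlia/cocoa/blues, house 2 = rose/cider/classical, house 3 = carnation/lemonade/reggae, house 4 = iris/milk/jazz.

3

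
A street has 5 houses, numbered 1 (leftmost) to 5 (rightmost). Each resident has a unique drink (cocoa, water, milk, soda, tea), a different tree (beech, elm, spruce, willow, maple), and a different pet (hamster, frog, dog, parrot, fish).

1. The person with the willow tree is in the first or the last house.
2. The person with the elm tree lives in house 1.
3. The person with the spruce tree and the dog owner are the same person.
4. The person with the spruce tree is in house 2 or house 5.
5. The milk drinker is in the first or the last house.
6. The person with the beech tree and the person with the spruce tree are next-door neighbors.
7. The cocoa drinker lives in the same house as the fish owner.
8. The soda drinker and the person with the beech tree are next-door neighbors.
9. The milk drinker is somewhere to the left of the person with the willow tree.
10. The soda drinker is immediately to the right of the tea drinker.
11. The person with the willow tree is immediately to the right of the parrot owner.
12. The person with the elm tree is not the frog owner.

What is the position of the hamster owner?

1

From clue 2, the person with the elm tree must be in house 1.
Clue 9 places the milk drinker in house 1.
From clue 9, the person with the willow tree must be in house 5.
Clue 11: the parrot owner is in house 4.
By clue 3, the dog owner is in house 2.
The person with the beech tree is in house 3 (clue 6).
By clue 10, the soda drinker is in house 4.
By clue 10, the tea drinker is in house 3.
The only tree still possible for house 2 is spruce.
That leaves maple as the tree for house 4.
House 1 pet: only hamster fits.
Clue 7 places the cocoa drinker in house 5.
Clue 7 places the fish owner in house 5.
House 2 drink: only water fits.
So house 3 gets frog for pet.
So: house 1 = milk/elm/hamster, house 2 = water/spruce/dog, house 3 = tea/beech/frog, house 4 = soda/maple/parrot, house 5 = cocoa/willow/fish.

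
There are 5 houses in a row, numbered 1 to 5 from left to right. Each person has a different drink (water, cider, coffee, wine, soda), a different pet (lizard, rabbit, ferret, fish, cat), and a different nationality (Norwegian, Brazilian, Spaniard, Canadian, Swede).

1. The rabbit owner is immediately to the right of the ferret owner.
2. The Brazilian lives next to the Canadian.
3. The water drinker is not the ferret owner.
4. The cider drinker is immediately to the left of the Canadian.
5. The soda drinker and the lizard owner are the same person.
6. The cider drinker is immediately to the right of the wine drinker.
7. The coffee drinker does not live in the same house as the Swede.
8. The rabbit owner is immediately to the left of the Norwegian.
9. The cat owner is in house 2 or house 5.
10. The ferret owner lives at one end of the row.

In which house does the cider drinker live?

The ferret owner is in house 1 (clue 10).
Clue 1 places the rabbit owner in house 2.
The Norwegian is in house 3 (clue 8).
House 5 pet: only cat fits.
House 1 drink: only coffee fits.
The only drink still possible for house 5 is water.
House 2's drink must be wine (nothing else left).
House 1's nationality must be Spaniard (nothing else left).
That leaves Swede as the nationality for house 2.
Clue 6 places the cider drinker in house 3.
The only drink still possible for house 4 is soda.
Clue 4: the Canadian is in house 4.
Clue 5 places the lizard owner in house 4.
House 3's pet must be fish (nothing else left).
House 5's nationality must be Brazilian (nothing else left).
So: house 1 = coffee/ferret/Spaniard, house 2 = wine/rabbit/Swede, house 3 = cider/fish/Norwegian, house 4 = soda/lizard/Canadian, house 5 = water/cat/Brazilian.

3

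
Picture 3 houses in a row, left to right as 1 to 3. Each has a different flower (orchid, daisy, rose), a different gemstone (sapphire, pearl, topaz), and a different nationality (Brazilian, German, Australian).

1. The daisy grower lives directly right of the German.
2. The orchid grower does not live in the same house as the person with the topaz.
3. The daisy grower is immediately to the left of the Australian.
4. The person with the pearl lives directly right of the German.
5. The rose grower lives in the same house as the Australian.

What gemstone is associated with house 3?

topaz

By clue 3, the daisy grower is in house 2.
Clue 3: the Australian is in house 3.
From clue 5, the rose grower must be in house 3.
House 1's flower must be orchid (nothing else left).
Clue 1: the German is in house 1.
By clue 4, the person with the pearl is in house 2.
The only gemstone still possible for house 1 is sapphire.
That leaves topaz as the gemstone for house 3.
So house 2 gets Brazilian for nationality.
So: house 1 = orchid/sapphire/German, house 2 = daisy/pearl/Brazilian, house 3 = rose/topaz/Australian.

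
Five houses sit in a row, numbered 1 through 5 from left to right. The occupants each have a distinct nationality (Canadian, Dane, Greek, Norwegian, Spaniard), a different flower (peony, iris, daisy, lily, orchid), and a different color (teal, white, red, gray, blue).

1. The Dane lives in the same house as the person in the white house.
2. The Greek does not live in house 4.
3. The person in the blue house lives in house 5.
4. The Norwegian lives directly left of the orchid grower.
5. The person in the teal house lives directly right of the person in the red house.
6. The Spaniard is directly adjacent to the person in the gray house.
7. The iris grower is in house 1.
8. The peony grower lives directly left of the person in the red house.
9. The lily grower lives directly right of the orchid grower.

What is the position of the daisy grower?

5

By clue 3, the person in the blue house is in house 5.
By clue 7, the iris grower is in house 1.
The peony grower is in house 2 (clue 8).
The person in the red house is in house 3 (clue 8).
House 4 color: only teal fits.
That leaves Canadian as the nationality for house 4.
House 5's nationality must be Greek (nothing else left).
The Dane is narrowed to house 1 or 2; consider each.
Placing it in house 2 leads to a contradiction, so it's in house 1.
Clue 1: the person in the white house is in house 1.
House 2 color: only gray fits.
By clue 6, the Spaniard is in house 3.
House 2's nationality must be Norwegian (nothing else left).
By clue 4, the orchid grower is in house 3.
From clue 9, the lily grower must be in house 4.
So house 5 gets daisy for flower.
So: house 1 = Dane/iris/white, house 2 = Norwegian/peony/gray, house 3 = Spaniard/orchid/red, house 4 = Canadian/lily/teal, house 5 = Greek/daisy/blue.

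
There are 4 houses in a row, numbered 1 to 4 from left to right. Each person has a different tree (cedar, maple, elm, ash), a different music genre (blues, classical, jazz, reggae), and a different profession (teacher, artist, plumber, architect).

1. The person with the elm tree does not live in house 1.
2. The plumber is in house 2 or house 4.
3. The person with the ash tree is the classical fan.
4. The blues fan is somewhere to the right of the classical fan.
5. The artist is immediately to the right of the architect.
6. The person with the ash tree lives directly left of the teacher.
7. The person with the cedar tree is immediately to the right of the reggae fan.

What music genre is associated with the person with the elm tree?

reggae

The only profession still possible for house 1 is architect.
By clue 5, the artist is in house 2.
The only profession still possible for house 3 is teacher.
That leaves plumber as the profession for house 4.
The person with the ash tree is in house 2 (clue 6).
That leaves maple as the tree for house 1.
Clue 3: the classical fan is in house 2.
So house 1 gets jazz for music genre.
That leaves reggae as the music genre for house 3.
That leaves blues as the music genre for house 4.
From clue 7, the person with the cedar tree must be in house 4.
That leaves elm as the tree for house 3.
So: house 1 = maple/jazz/architect, house 2 = ash/classical/artist, house 3 = elm/reggae/teacher, house 4 = cedar/blues/plumber.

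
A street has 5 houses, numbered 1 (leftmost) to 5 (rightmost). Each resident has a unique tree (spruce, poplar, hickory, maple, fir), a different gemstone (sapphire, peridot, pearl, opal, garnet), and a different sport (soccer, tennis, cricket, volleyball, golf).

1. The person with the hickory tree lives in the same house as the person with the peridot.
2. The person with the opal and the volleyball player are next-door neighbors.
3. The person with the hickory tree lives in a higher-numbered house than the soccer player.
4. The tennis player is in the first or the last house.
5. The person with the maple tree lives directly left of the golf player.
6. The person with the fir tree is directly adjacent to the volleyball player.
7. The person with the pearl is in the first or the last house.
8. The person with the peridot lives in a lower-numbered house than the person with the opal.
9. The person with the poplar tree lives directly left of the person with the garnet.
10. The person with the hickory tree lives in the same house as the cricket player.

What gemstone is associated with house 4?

sapphire

The person with the pearl is narrowed to house 1 or 5; consider each.
Placing it in house 5 leads to a contradiction, so it's in house 1.
The tennis player is narrowed to house 1 or 5; consider each.
Placing it in house 5 leads to a contradiction, so it's in house 1.
The person with the hickory tree is narrowed to house 3 or 4; consider each.
Placing it in house 4 leads to a contradiction, so it's in house 3.
Clue 1 places the person with the peridot in house 3.
By clue 3, the soccer player is in house 2.
From clue 10, the cricket player must be in house 3.
From clue 5, the person with the maple tree must be in house 4.
Clue 5 places the golf player in house 5.
That leaves spruce as the tree for house 2.
House 5's tree must be fir (nothing else left).
That leaves volleyball as the sport for house 4.
The person with the opal is in house 5 (clue 2).
Clue 9 places the person with the garnet in house 2.
That leaves poplar as the tree for house 1.
The only gemstone still possible for house 4 is sapphire.
So: house 1 = poplar/pearl/tennis, house 2 = spruce/garnet/soccer, house 3 = hickory/peridot/cricket, house 4 = maple/sapphire/volleyball, house 5 = fir/opal/golf.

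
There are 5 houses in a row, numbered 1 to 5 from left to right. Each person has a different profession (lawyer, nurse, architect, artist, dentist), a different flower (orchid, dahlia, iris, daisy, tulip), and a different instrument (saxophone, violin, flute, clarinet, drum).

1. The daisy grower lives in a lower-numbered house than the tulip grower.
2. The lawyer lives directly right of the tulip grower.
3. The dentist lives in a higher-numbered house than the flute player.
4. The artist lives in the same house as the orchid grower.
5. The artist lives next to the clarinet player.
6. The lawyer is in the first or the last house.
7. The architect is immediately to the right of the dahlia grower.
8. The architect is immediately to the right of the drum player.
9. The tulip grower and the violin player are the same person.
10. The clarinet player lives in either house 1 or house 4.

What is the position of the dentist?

The lawyer is in house 5 (clue 6).
House 5 instrument: only saxophone fits.
Clue 2 places the tulip grower in house 4.
Clue 9 places the violin player in house 4.
So house 1 gets nurse for profession.
House 5 flower: only iris fits.
So house 1 gets clarinet for instrument.
Clue 5: the artist is in house 2.
The orchid grower is in house 2 (clue 4).
House 1's flower must be daisy (nothing else left).
The only flower still possible for house 3 is dahlia.
Clue 7: the architect is in house 4.
From clue 8, the drum player must be in house 3.
House 3's profession must be dentist (nothing else left).
That leaves flute as the instrument for house 2.
So: house 1 = nurse/daisy/clarinet, house 2 = artist/orchid/flute, house 3 = dentist/dahlia/drum, house 4 = architect/tulip/violin, house 5 = lawyer/iris/saxophone.

3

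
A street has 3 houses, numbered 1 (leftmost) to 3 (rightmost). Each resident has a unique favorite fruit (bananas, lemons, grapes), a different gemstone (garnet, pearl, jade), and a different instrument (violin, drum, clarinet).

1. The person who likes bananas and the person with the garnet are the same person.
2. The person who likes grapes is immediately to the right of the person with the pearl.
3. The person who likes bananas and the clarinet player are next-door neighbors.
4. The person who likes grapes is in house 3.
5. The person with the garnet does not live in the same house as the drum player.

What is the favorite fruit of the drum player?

grapes

Clue 4: the person who likes grapes is in house 3.
From clue 2, the person with the pearl must be in house 2.
House 3's gemstone must be jade (nothing else left).
Clue 1: the person who likes bananas is in house 1.
By clue 3, the clarinet player is in house 2.
So house 2 gets lemons for favorite fruit.
That leaves garnet as the gemstone for house 1.
So house 1 gets violin for instrument.
House 3 instrument: only drum fits.
So: house 1 = bananas/garnet/violin, house 2 = lemons/pearl/clarinet, house 3 = grapes/jade/drum.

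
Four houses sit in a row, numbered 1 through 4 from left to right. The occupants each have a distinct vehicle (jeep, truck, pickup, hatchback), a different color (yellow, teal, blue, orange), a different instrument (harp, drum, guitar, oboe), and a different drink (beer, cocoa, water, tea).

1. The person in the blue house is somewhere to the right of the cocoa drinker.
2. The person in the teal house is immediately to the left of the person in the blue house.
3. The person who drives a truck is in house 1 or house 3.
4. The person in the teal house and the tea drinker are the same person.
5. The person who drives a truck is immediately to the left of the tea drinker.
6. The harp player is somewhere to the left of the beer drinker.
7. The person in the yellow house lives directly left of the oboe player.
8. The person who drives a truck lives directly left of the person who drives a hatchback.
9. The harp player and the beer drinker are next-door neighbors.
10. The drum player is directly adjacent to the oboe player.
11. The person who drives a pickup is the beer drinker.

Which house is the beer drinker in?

4

By clue 5, the person who drives a truck is in house 1.
Clue 5 places the tea drinker in house 2.
Clue 8 places the person who drives a hatchback in house 2.
From clue 4, the person in the teal house must be in house 2.
Clue 2: the person in the blue house is in house 3.
House 4 color: only orange fits.
From clue 1, the cocoa drinker must be in house 1.
From clue 7, the oboe player must be in house 2.
House 1's color must be yellow (nothing else left).
The only instrument still possible for house 4 is guitar.
By clue 6, the beer drinker is in house 4.
The person who drives a pickup is in house 4 (clue 11).
House 3's vehicle must be jeep (nothing else left).
House 1 instrument: only drum fits.
That leaves harp as the instrument for house 3.
So house 3 gets water for drink.
So: house 1 = truck/yellow/drum/cocoa, house 2 = hatchback/teal/oboe/tea, house 3 = jeep/blue/harp/water, house 4 = pickup/orange/guitar/beer.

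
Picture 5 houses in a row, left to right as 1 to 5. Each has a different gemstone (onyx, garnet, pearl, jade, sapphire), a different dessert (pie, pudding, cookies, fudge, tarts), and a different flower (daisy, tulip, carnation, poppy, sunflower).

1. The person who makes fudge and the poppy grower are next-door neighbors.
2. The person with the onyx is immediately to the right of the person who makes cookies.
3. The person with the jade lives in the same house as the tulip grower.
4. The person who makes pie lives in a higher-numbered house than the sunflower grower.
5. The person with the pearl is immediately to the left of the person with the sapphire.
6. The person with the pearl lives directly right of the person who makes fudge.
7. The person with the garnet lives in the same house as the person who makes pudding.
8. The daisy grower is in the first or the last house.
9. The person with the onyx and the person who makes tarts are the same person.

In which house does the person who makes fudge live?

The daisy grower is narrowed to house 1 or 5; consider each.
Placing it in house 1 leads to a contradiction, so it's in house 5.
The person with the pearl is narrowed to house 2 or 3 or 4; consider each.
Placing it in house 2 and house 4 leads to a contradiction, so it's in house 3.
Clue 5: the person with the sapphire is in house 4.
Clue 6 places the person who makes fudge in house 2.
By clue 9, the person with the onyx is in house 5.
By clue 9, the person who makes tarts is in house 5.
House 1's gemstone must be garnet (nothing else left).
The only gemstone still possible for house 2 is jade.
House 3 dessert: only pie fits.
That leaves cookies as the dessert for house 4.
The tulip grower is in house 2 (clue 3).
The only dessert still possible for house 1 is pudding.
So house 1 gets sunflower for flower.
That leaves carnation as the flower for house 4.
That leaves poppy as the flower for house 3.
So: house 1 = garnet/pudding/sunflower, house 2 = jade/fudge/tulip, house 3 = pearl/pie/poppy, house 4 = sapphire/cookies/carnation, house 5 = onyx/tarts/daisy.

2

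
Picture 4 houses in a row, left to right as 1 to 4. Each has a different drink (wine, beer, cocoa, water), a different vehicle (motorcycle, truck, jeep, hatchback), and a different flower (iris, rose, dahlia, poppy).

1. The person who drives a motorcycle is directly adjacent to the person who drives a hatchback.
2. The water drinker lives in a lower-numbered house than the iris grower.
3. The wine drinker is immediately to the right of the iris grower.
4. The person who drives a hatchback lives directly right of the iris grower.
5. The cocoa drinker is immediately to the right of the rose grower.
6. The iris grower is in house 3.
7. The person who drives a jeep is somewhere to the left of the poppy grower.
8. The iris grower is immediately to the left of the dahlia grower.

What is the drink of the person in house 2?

cocoa

Clue 6 places the iris grower in house 3.
By clue 8, the dahlia grower is in house 4.
That leaves rose as the flower for house 1.
So house 2 gets poppy for flower.
From clue 3, the wine drinker must be in house 4.
Clue 4: the person who drives a hatchback is in house 4.
The cocoa drinker is in house 2 (clue 5).
Clue 7: the person who drives a jeep is in house 1.
House 1's drink must be water (nothing else left).
The only drink still possible for house 3 is beer.
By clue 1, the person who drives a motorcycle is in house 3.
House 2 vehicle: only truck fits.
So: house 1 = water/jeep/rose, house 2 = cocoa/truck/poppy, house 3 = beer/motorcycle/iris, house 4 = wine/hatchback/dahlia.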